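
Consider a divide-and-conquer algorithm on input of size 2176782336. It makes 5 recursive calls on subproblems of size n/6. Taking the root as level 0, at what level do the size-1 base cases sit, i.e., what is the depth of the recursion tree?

For divide and conquer with division factor 6:

Problem sizes at each level:
Level 0: 2176782336
Level 1: 362797056
Level 2: 60466176
Level 3: 10077696
Level 4: 1679616
Level 5: 279936
Level 6: 46656
Level 7: 7776
Level 8: 1296
Level 9: 216
Level 10: 36
Level 11: 6
Level 12: 1

The root is level 0 and the size-1 base case is level 12 (the tree spans levels 0 through 12, i.e. 13 levels counting the root), so the depth is the number of divisions: log_6(2176782336) = 12

The recursion tree depth is log_6(2176782336) = 12. At each level, the problem size is divided by 6, so it takes 12 divisions to reduce to a base case of size 1. The algorithm makes 5 recursive calls at each level.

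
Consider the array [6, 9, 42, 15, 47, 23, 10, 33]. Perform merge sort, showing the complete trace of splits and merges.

Merge sort trace:

Split: [6, 9, 42, 15, 47, 23, 10, 33] -> [6, 9, 42, 15] and [47, 23, 10, 33]
  Split: [6, 9, 42, 15] -> [6, 9] and [42, 15]
    Split: [6, 9] -> [6] and [9]
    Merge: [6] + [9] -> [6, 9]
    Split: [42, 15] -> [42] and [15]
    Merge: [42] + [15] -> [15, 42]
  Merge: [6, 9] + [15, 42] -> [6, 9, 15, 42]
  Split: [47, 23, 10, 33] -> [47, 23] and [10, 33]
    Split: [47, 23] -> [47] and [23]
    Merge: [47] + [23] -> [23, 47]
    Split: [10, 33] -> [10] and [33]
    Merge: [10] + [33] -> [10, 33]
  Merge: [23, 47] + [10, 33] -> [10, 23, 33, 47]
Merge: [6, 9, 15, 42] + [10, 23, 33, 47] -> [6, 9, 10, 15, 23, 33, 42, 47]

Final sorted array: [6, 9, 10, 15, 23, 33, 42, 47]

The merge sort proceeds by recursively splitting the array and merging sorted halves.
After all merges, the sorted array is [6, 9, 10, 15, 23, 33, 42, 47].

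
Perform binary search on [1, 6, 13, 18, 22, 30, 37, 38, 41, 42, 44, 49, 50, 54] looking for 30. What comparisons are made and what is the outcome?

Binary search for 30 in [1, 6, 13, 18, 22, 30, 37, 38, 41, 42, 44, 49, 50, 54]:

lo=0, hi=13, mid=6, arr[mid]=37 -> 37 > 30, search left half
lo=0, hi=5, mid=2, arr[mid]=13 -> 13 < 30, search right half
lo=3, hi=5, mid=4, arr[mid]=22 -> 22 < 30, search right half
lo=5, hi=5, mid=5, arr[mid]=30 -> Found target at index 5!

Binary search finds 30 at index 5 after 4 comparisons. The search repeatedly halves the search space by comparing with the middle element.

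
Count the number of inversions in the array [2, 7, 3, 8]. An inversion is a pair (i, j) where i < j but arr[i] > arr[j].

Finding inversions in [2, 7, 3, 8]:

(1, 2): arr[1]=7 > arr[2]=3

Total inversions: 1

The array has 1 inversion(s): (1,2). Each pair (i,j) satisfies i < j and arr[i] > arr[j].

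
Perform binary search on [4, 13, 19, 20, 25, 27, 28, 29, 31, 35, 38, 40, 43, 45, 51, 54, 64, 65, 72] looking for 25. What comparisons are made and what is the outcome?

Binary search for 25 in [4, 13, 19, 20, 25, 27, 28, 29, 31, 35, 38, 40, 43, 45, 51, 54, 64, 65, 72]:

lo=0, hi=18, mid=9, arr[mid]=35 -> 35 > 25, search left half
lo=0, hi=8, mid=4, arr[mid]=25 -> Found target at index 4!

Binary search finds 25 at index 4 after 2 comparisons. The search repeatedly halves the search space by comparing with the middle element.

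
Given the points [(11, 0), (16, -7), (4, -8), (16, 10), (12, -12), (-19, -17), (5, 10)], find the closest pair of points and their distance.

Computing all pairwise distances among 7 points:

d((11, 0), (16, -7)) = 8.6023
d((11, 0), (4, -8)) = 10.6301
d((11, 0), (16, 10)) = 11.1803
d((11, 0), (12, -12)) = 12.0416
d((11, 0), (-19, -17)) = 34.4819
d((11, 0), (5, 10)) = 11.6619
d((16, -7), (4, -8)) = 12.0416
d((16, -7), (16, 10)) = 17.0
d((16, -7), (12, -12)) = 6.4031 <-- minimum
d((16, -7), (-19, -17)) = 36.4005
d((16, -7), (5, 10)) = 20.2485
d((4, -8), (16, 10)) = 21.6333
d((4, -8), (12, -12)) = 8.9443
d((4, -8), (-19, -17)) = 24.6982
d((4, -8), (5, 10)) = 18.0278
d((16, 10), (12, -12)) = 22.3607
d((16, 10), (-19, -17)) = 44.2041
d((16, 10), (5, 10)) = 11.0
d((12, -12), (-19, -17)) = 31.4006
d((12, -12), (5, 10)) = 23.0868
d((-19, -17), (5, 10)) = 36.1248

Closest pair: (16, -7) and (12, -12) with distance 6.4031

The closest pair is (16, -7) and (12, -12) with Euclidean distance 6.4031. For 7 points, brute-force pairwise comparison is shown above. For large n, the divide-and-conquer algorithm (sort by x, recurse on halves, check the dividing strip) achieves O(n log n).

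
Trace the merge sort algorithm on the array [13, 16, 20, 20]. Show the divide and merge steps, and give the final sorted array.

Merge sort trace:

Split: [13, 16, 20, 20] -> [13, 16] and [20, 20]
  Split: [13, 16] -> [13] and [16]
  Merge: [13] + [16] -> [13, 16]
  Split: [20, 20] -> [20] and [20]
  Merge: [20] + [20] -> [20, 20]
Merge: [13, 16] + [20, 20] -> [13, 16, 20, 20]

Final sorted array: [13, 16, 20, 20]

The merge sort proceeds by recursively splitting the array and merging sorted halves.
After all merges, the sorted array is [13, 16, 20, 20].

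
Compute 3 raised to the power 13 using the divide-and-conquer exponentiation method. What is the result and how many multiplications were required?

Computing 3^13 by squaring (build up from 3^1; each line after the first costs one multiplication):

3^1 = 3
3^2 = (3^1)^2 = 3^2 = 9
3^3 = 3 * 3^2 = 3 * 9 = 27
3^6 = (3^3)^2 = 27^2 = 729
3^12 = (3^6)^2 = 729^2 = 531441
3^13 = 3 * 3^12 = 3 * 531441 = 1594323

Result: 1594323
Multiplications needed: 5 (5 lines after 3^1)

3^13 = 1594323. Using exponentiation by squaring, this requires 5 multiplications. The key idea: if the exponent is even, square the half-power; if odd, multiply by the base once.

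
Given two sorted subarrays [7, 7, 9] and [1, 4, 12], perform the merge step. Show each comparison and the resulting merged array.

Merging process:

Compare 7 vs 1: take 1 from right. Merged: [1]
Compare 7 vs 4: take 4 from right. Merged: [1, 4]
Compare 7 vs 12: take 7 from left. Merged: [1, 4, 7]
Compare 7 vs 12: take 7 from left. Merged: [1, 4, 7, 7]
Compare 9 vs 12: take 9 from left. Merged: [1, 4, 7, 7, 9]
Append remaining from right: [12]. Merged: [1, 4, 7, 7, 9, 12]

Final merged array: [1, 4, 7, 7, 9, 12]
Total comparisons: 5

The merged array is [1, 4, 7, 7, 9, 12], requiring 5 comparisons. The merge step runs in O(n) time where n is the total number of elements.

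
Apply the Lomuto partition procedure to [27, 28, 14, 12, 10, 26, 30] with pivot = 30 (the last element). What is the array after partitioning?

Lomuto partition with pivot = 30:

Initial array: [27, 28, 14, 12, 10, 26, 30]

arr[0]=27 <= 30: swap with position 0, array becomes [27, 28, 14, 12, 10, 26, 30]
arr[1]=28 <= 30: swap with position 1, array becomes [27, 28, 14, 12, 10, 26, 30]
arr[2]=14 <= 30: swap with position 2, array becomes [27, 28, 14, 12, 10, 26, 30]
arr[3]=12 <= 30: swap with position 3, array becomes [27, 28, 14, 12, 10, 26, 30]
arr[4]=10 <= 30: swap with position 4, array becomes [27, 28, 14, 12, 10, 26, 30]
arr[5]=26 <= 30: swap with position 5, array becomes [27, 28, 14, 12, 10, 26, 30]

Place pivot at position 6: [27, 28, 14, 12, 10, 26, 30]
Pivot position: 6

After partitioning with pivot 30, the array becomes [27, 28, 14, 12, 10, 26, 30]. The pivot is placed at index 6. All elements to the left of the pivot are <= 30, and all elements to the right are > 30.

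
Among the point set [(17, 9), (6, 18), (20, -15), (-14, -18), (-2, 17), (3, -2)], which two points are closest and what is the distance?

Computing all pairwise distances among 6 points:

d((17, 9), (6, 18)) = 14.2127
d((17, 9), (20, -15)) = 24.1868
d((17, 9), (-14, -18)) = 41.1096
d((17, 9), (-2, 17)) = 20.6155
d((17, 9), (3, -2)) = 17.8045
d((6, 18), (20, -15)) = 35.8469
d((6, 18), (-14, -18)) = 41.1825
d((6, 18), (-2, 17)) = 8.0623 <-- minimum
d((6, 18), (3, -2)) = 20.2237
d((20, -15), (-14, -18)) = 34.1321
d((20, -15), (-2, 17)) = 38.833
d((20, -15), (3, -2)) = 21.4009
d((-14, -18), (-2, 17)) = 37.0
d((-14, -18), (3, -2)) = 23.3452
d((-2, 17), (3, -2)) = 19.6469

Closest pair: (6, 18) and (-2, 17) with distance 8.0623

The closest pair is (6, 18) and (-2, 17) with Euclidean distance 8.0623. For 6 points, brute-force pairwise comparison is shown above. For large n, the divide-and-conquer algorithm (sort by x, recurse on halves, check the dividing strip) achieves O(n log n).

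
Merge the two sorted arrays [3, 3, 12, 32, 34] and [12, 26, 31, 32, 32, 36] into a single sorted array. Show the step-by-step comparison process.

Merging process:

Compare 3 vs 12: take 3 from left. Merged: [3]
Compare 3 vs 12: take 3 from left. Merged: [3, 3]
Compare 12 vs 12: take 12 from left. Merged: [3, 3, 12]
Compare 32 vs 12: take 12 from right. Merged: [3, 3, 12, 12]
Compare 32 vs 26: take 26 from right. Merged: [3, 3, 12, 12, 26]
Compare 32 vs 31: take 31 from right. Merged: [3, 3, 12, 12, 26, 31]
Compare 32 vs 32: take 32 from left. Merged: [3, 3, 12, 12, 26, 31, 32]
Compare 34 vs 32: take 32 from right. Merged: [3, 3, 12, 12, 26, 31, 32, 32]
Compare 34 vs 32: take 32 from right. Merged: [3, 3, 12, 12, 26, 31, 32, 32, 32]
Compare 34 vs 36: take 34 from left. Merged: [3, 3, 12, 12, 26, 31, 32, 32, 32, 34]
Append remaining from right: [36]. Merged: [3, 3, 12, 12, 26, 31, 32, 32, 32, 34, 36]

Final merged array: [3, 3, 12, 12, 26, 31, 32, 32, 32, 34, 36]
Total comparisons: 10

The merged array is [3, 3, 12, 12, 26, 31, 32, 32, 32, 34, 36], requiring 10 comparisons. The merge step runs in O(n) time where n is the total number of elements.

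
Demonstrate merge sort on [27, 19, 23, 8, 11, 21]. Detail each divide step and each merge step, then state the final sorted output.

Merge sort trace:

Split: [27, 19, 23, 8, 11, 21] -> [27, 19, 23] and [8, 11, 21]
  Split: [27, 19, 23] -> [27] and [19, 23]
    Split: [19, 23] -> [19] and [23]
    Merge: [19] + [23] -> [19, 23]
  Merge: [27] + [19, 23] -> [19, 23, 27]
  Split: [8, 11, 21] -> [8] and [11, 21]
    Split: [11, 21] -> [11] and [21]
    Merge: [11] + [21] -> [11, 21]
  Merge: [8] + [11, 21] -> [8, 11, 21]
Merge: [19, 23, 27] + [8, 11, 21] -> [8, 11, 19, 21, 23, 27]

Final sorted array: [8, 11, 19, 21, 23, 27]

The merge sort proceeds by recursively splitting the array and merging sorted halves.
After all merges, the sorted array is [8, 11, 19, 21, 23, 27].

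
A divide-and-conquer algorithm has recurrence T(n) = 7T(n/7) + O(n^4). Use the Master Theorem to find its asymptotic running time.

Master Theorem for T(n) = 7T(n/7) + O(n^4):

a = 7, b = 7, c = 4
log_b(a) = log_7(7) = 1.0000

Case 3: c = 4 > log_7(7) = 1.0000
T(n) = O(n^4) = O(n^4)

For T(n) = 7T(n/7) + O(n^4): log_7(7) = 1.0000. This is Case 3 of the Master Theorem (c > log_b(a), work dominated by root), giving O(n^4).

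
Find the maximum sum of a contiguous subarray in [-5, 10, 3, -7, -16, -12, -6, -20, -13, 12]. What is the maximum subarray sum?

Using Kadane's algorithm on [-5, 10, 3, -7, -16, -12, -6, -20, -13, 12]:

Scanning through the array:
Position 1 (value 10): max_ending_here = 10, max_so_far = 10
Position 2 (value 3): max_ending_here = 13, max_so_far = 13
Position 3 (value -7): max_ending_here = 6, max_so_far = 13
Position 4 (value -16): max_ending_here = -10, max_so_far = 13
Position 5 (value -12): max_ending_here = -12, max_so_far = 13
Position 6 (value -6): max_ending_here = -6, max_so_far = 13
Position 7 (value -20): max_ending_here = -20, max_so_far = 13
Position 8 (value -13): max_ending_here = -13, max_so_far = 13
Position 9 (value 12): max_ending_here = 12, max_so_far = 13

Maximum subarray: [10, 3]
Maximum sum: 13

The maximum subarray is [10, 3] with sum 13. This subarray runs from index 1 to index 2.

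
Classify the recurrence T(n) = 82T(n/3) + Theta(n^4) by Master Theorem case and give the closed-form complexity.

Master Theorem for T(n) = 82T(n/3) + O(n^4):

a = 82, b = 3, c = 4
log_b(a) = log_3(82) = 4.0112

Case 1: c = 4 < log_3(82) = 4.0112
T(n) = O(n^(log_3 82))

For T(n) = 82T(n/3) + O(n^4): log_3(82) = 4.0112. This is Case 1 of the Master Theorem (c < log_b(a), work dominated by leaves), giving O(n^(log_3 82)).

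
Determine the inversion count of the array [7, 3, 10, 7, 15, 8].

Finding inversions in [7, 3, 10, 7, 15, 8]:

(0, 1): arr[0]=7 > arr[1]=3
(2, 3): arr[2]=10 > arr[3]=7
(2, 5): arr[2]=10 > arr[5]=8
(4, 5): arr[4]=15 > arr[5]=8

Total inversions: 4

The array has 4 inversion(s): (0,1), (2,3), (2,5), (4,5). Each pair (i,j) satisfies i < j and arr[i] > arr[j].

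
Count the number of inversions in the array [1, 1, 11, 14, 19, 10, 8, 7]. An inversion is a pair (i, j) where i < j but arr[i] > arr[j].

Finding inversions in [1, 1, 11, 14, 19, 10, 8, 7]:

(2, 5): arr[2]=11 > arr[5]=10
(2, 6): arr[2]=11 > arr[6]=8
(2, 7): arr[2]=11 > arr[7]=7
(3, 5): arr[3]=14 > arr[5]=10
(3, 6): arr[3]=14 > arr[6]=8
(3, 7): arr[3]=14 > arr[7]=7
(4, 5): arr[4]=19 > arr[5]=10
(4, 6): arr[4]=19 > arr[6]=8
(4, 7): arr[4]=19 > arr[7]=7
(5, 6): arr[5]=10 > arr[6]=8
(5, 7): arr[5]=10 > arr[7]=7
(6, 7): arr[6]=8 > arr[7]=7

Total inversions: 12

The array has 12 inversion(s): (2,5), (2,6), (2,7), (3,5), (3,6), (3,7), (4,5), (4,6), (4,7), (5,6), (5,7), (6,7). Each pair (i,j) satisfies i < j and arr[i] > arr[j].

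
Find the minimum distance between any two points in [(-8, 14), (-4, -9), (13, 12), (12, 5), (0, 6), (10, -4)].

Computing all pairwise distances among 6 points:

d((-8, 14), (-4, -9)) = 23.3452
d((-8, 14), (13, 12)) = 21.095
d((-8, 14), (12, 5)) = 21.9317
d((-8, 14), (0, 6)) = 11.3137
d((-8, 14), (10, -4)) = 25.4558
d((-4, -9), (13, 12)) = 27.0185
d((-4, -9), (12, 5)) = 21.2603
d((-4, -9), (0, 6)) = 15.5242
d((-4, -9), (10, -4)) = 14.8661
d((13, 12), (12, 5)) = 7.0711 <-- minimum
d((13, 12), (0, 6)) = 14.3178
d((13, 12), (10, -4)) = 16.2788
d((12, 5), (0, 6)) = 12.0416
d((12, 5), (10, -4)) = 9.2195
d((0, 6), (10, -4)) = 14.1421

Closest pair: (13, 12) and (12, 5) with distance 7.0711

The closest pair is (13, 12) and (12, 5) with Euclidean distance 7.0711. For 6 points, brute-force pairwise comparison is shown above. For large n, the divide-and-conquer algorithm (sort by x, recurse on halves, check the dividing strip) achieves O(n log n).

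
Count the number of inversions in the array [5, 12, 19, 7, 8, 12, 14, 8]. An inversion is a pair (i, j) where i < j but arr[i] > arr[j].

Finding inversions in [5, 12, 19, 7, 8, 12, 14, 8]:

(1, 3): arr[1]=12 > arr[3]=7
(1, 4): arr[1]=12 > arr[4]=8
(1, 7): arr[1]=12 > arr[7]=8
(2, 3): arr[2]=19 > arr[3]=7
(2, 4): arr[2]=19 > arr[4]=8
(2, 5): arr[2]=19 > arr[5]=12
(2, 6): arr[2]=19 > arr[6]=14
(2, 7): arr[2]=19 > arr[7]=8
(5, 7): arr[5]=12 > arr[7]=8
(6, 7): arr[6]=14 > arr[7]=8

Total inversions: 10

The array has 10 inversion(s): (1,3), (1,4), (1,7), (2,3), (2,4), (2,5), (2,6), (2,7), (5,7), (6,7). Each pair (i,j) satisfies i < j and arr[i] > arr[j].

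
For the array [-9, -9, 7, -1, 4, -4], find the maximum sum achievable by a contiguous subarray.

Using Kadane's algorithm on [-9, -9, 7, -1, 4, -4]:

Scanning through the array:
Position 1 (value -9): max_ending_here = -9, max_so_far = -9
Position 2 (value 7): max_ending_here = 7, max_so_far = 7
Position 3 (value -1): max_ending_here = 6, max_so_far = 7
Position 4 (value 4): max_ending_here = 10, max_so_far = 10
Position 5 (value -4): max_ending_here = 6, max_so_far = 10

Maximum subarray: [7, -1, 4]
Maximum sum: 10

The maximum subarray is [7, -1, 4] with sum 10. This subarray runs from index 2 to index 4.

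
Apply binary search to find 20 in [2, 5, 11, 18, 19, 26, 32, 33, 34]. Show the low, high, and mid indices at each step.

Binary search for 20 in [2, 5, 11, 18, 19, 26, 32, 33, 34]:

lo=0, hi=8, mid=4, arr[mid]=19 -> 19 < 20, search right half
lo=5, hi=8, mid=6, arr[mid]=32 -> 32 > 20, search left half
lo=5, hi=5, mid=5, arr[mid]=26 -> 26 > 20, search left half
lo=5 > hi=4, target 20 not found

Binary search determines that 20 is not in the array after 3 comparisons. The search space was exhausted without finding the target.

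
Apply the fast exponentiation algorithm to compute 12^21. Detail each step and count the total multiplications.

Computing 12^21 by squaring (build up from 12^1; each line after the first costs one multiplication):

12^1 = 12
12^2 = (12^1)^2 = 12^2 = 144
12^4 = (12^2)^2 = 144^2 = 20736
12^5 = 12 * 12^4 = 12 * 20736 = 248832
12^10 = (12^5)^2 = 248832^2 = 61917364224
12^20 = (12^10)^2 = 61917364224^2 = 3833759992447475122176
12^21 = 12 * 12^20 = 12 * 3833759992447475122176 = 46005119909369701466112

Result: 46005119909369701466112
Multiplications needed: 6 (6 lines after 12^1)

12^21 = 46005119909369701466112. Using exponentiation by squaring, this requires 6 multiplications. The key idea: if the exponent is even, square the half-power; if odd, multiply by the base once.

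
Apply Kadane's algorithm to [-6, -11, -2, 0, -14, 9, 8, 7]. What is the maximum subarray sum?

Using Kadane's algorithm on [-6, -11, -2, 0, -14, 9, 8, 7]:

Scanning through the array:
Position 1 (value -11): max_ending_here = -11, max_so_far = -6
Position 2 (value -2): max_ending_here = -2, max_so_far = -2
Position 3 (value 0): max_ending_here = 0, max_so_far = 0
Position 4 (value -14): max_ending_here = -14, max_so_far = 0
Position 5 (value 9): max_ending_here = 9, max_so_far = 9
Position 6 (value 8): max_ending_here = 17, max_so_far = 17
Position 7 (value 7): max_ending_here = 24, max_so_far = 24

Maximum subarray: [9, 8, 7]
Maximum sum: 24

The maximum subarray is [9, 8, 7] with sum 24. This subarray runs from index 5 to index 7.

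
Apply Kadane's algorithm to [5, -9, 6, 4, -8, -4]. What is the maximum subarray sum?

Using Kadane's algorithm on [5, -9, 6, 4, -8, -4]:

Scanning through the array:
Position 1 (value -9): max_ending_here = -4, max_so_far = 5
Position 2 (value 6): max_ending_here = 6, max_so_far = 6
Position 3 (value 4): max_ending_here = 10, max_so_far = 10
Position 4 (value -8): max_ending_here = 2, max_so_far = 10
Position 5 (value -4): max_ending_here = -2, max_so_far = 10

Maximum subarray: [6, 4]
Maximum sum: 10

The maximum subarray is [6, 4] with sum 10. This subarray runs from index 2 to index 3.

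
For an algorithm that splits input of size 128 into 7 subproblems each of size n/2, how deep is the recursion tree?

For divide and conquer with division factor 2:

Problem sizes at each level:
Level 0: 128
Level 1: 64
Level 2: 32
Level 3: 16
Level 4: 8
Level 5: 4
Level 6: 2
Level 7: 1

The root is level 0 and the size-1 base case is level 7 (the tree spans levels 0 through 7, i.e. 8 levels counting the root), so the depth is the number of divisions: log_2(128) = 7

The recursion tree depth is log_2(128) = 7. At each level, the problem size is divided by 2, so it takes 7 divisions to reduce to a base case of size 1. The algorithm makes 7 recursive calls at each level.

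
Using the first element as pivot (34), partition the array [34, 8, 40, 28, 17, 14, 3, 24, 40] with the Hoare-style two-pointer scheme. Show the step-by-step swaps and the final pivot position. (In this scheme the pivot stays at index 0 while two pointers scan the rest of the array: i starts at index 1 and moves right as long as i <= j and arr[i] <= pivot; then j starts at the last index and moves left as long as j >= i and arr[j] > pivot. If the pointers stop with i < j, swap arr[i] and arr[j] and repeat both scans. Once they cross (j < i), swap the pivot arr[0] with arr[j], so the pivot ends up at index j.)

Hoare-style two-pointer partition with pivot = 34:

Initial array: [34, 8, 40, 28, 17, 14, 3, 24, 40]

Pointers start at i = 1, j = 8.
i stops at index 2 (arr[2]=40 > 34), j stops at index 7 (arr[7]=24 <= 34): swap arr[2] and arr[7], array becomes [34, 8, 24, 28, 17, 14, 3, 40, 40]
i ends at 7, j ends at 6: the pointers have crossed (j < i), so scanning stops.

Swap pivot arr[0] with arr[6] to place pivot at position 6: [3, 8, 24, 28, 17, 14, 34, 40, 40]
Pivot position: 6

After partitioning with pivot 34, the array becomes [3, 8, 24, 28, 17, 14, 34, 40, 40]. The pivot is placed at index 6. All elements to the left of the pivot are <= 34, and all elements to the right are > 34.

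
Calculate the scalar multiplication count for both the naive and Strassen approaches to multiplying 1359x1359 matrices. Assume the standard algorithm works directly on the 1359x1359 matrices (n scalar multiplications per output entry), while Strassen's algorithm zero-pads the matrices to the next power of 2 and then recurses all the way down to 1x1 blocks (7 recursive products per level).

Matrix multiplication for 1359x1359 matrices:

Strassen's algorithm requires power-of-2 dimensions. Pad 1359x1359 to 2048x2048 (next power of 2).

Standard algorithm: 1359^3 = 2509911279 multiplications
Strassen's algorithm: 7^(log2(2048)) = 7^11 = 1977326743 multiplications
Savings: 2509911279 - 1977326743 = 532584536 multiplications

Standard: 2509911279 multiplications (1359^3). Strassen: 1977326743 multiplications (7^11, after padding to 2048x2048). Strassen reduces 8 recursive multiplications to 7 at each level.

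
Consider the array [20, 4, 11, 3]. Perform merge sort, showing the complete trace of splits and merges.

Merge sort trace:

Split: [20, 4, 11, 3] -> [20, 4] and [11, 3]
  Split: [20, 4] -> [20] and [4]
  Merge: [20] + [4] -> [4, 20]
  Split: [11, 3] -> [11] and [3]
  Merge: [11] + [3] -> [3, 11]
Merge: [4, 20] + [3, 11] -> [3, 4, 11, 20]

Final sorted array: [3, 4, 11, 20]

The merge sort proceeds by recursively splitting the array and merging sorted halves.
After all merges, the sorted array is [3, 4, 11, 20].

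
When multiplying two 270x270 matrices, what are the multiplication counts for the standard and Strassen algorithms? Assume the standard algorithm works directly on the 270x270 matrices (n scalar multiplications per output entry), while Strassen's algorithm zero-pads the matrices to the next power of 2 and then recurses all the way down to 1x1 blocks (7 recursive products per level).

Matrix multiplication for 270x270 matrices:

Strassen's algorithm requires power-of-2 dimensions. Pad 270x270 to 512x512 (next power of 2).

Standard algorithm: 270^3 = 19683000 multiplications
Strassen's algorithm: 7^(log2(512)) = 7^9 = 40353607 multiplications
Difference: 19683000 - 40353607 = -20670607 (Strassen uses MORE here due to padding overhead — for small or just-over-power-of-2 n, padding can outweigh the per-level savings)

Standard: 19683000 multiplications (270^3). Strassen: 40353607 multiplications (7^9, after padding to 512x512). Strassen reduces 8 recursive multiplications to 7 at each level.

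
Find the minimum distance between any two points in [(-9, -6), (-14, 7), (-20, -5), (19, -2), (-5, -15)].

Computing all pairwise distances among 5 points:

d((-9, -6), (-14, 7)) = 13.9284
d((-9, -6), (-20, -5)) = 11.0454
d((-9, -6), (19, -2)) = 28.2843
d((-9, -6), (-5, -15)) = 9.8489 <-- minimum
d((-14, 7), (-20, -5)) = 13.4164
d((-14, 7), (19, -2)) = 34.2053
d((-14, 7), (-5, -15)) = 23.7697
d((-20, -5), (19, -2)) = 39.1152
d((-20, -5), (-5, -15)) = 18.0278
d((19, -2), (-5, -15)) = 27.2947

Closest pair: (-9, -6) and (-5, -15) with distance 9.8489

The closest pair is (-9, -6) and (-5, -15) with Euclidean distance 9.8489. For 5 points, brute-force pairwise comparison is shown above. For large n, the divide-and-conquer algorithm (sort by x, recurse on halves, check the dividing strip) achieves O(n log n).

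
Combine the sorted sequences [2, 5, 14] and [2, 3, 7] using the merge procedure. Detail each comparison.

Merging process:

Compare 2 vs 2: take 2 from left. Merged: [2]
Compare 5 vs 2: take 2 from right. Merged: [2, 2]
Compare 5 vs 3: take 3 from right. Merged: [2, 2, 3]
Compare 5 vs 7: take 5 from left. Merged: [2, 2, 3, 5]
Compare 14 vs 7: take 7 from right. Merged: [2, 2, 3, 5, 7]
Append remaining from left: [14]. Merged: [2, 2, 3, 5, 7, 14]

Final merged array: [2, 2, 3, 5, 7, 14]
Total comparisons: 5

The merged array is [2, 2, 3, 5, 7, 14], requiring 5 comparisons. The merge step runs in O(n) time where n is the total number of elements.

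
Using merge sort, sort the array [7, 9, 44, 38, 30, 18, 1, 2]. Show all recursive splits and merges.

Merge sort trace:

Split: [7, 9, 44, 38, 30, 18, 1, 2] -> [7, 9, 44, 38] and [30, 18, 1, 2]
  Split: [7, 9, 44, 38] -> [7, 9] and [44, 38]
    Split: [7, 9] -> [7] and [9]
    Merge: [7] + [9] -> [7, 9]
    Split: [44, 38] -> [44] and [38]
    Merge: [44] + [38] -> [38, 44]
  Merge: [7, 9] + [38, 44] -> [7, 9, 38, 44]
  Split: [30, 18, 1, 2] -> [30, 18] and [1, 2]
    Split: [30, 18] -> [30] and [18]
    Merge: [30] + [18] -> [18, 30]
    Split: [1, 2] -> [1] and [2]
    Merge: [1] + [2] -> [1, 2]
  Merge: [18, 30] + [1, 2] -> [1, 2, 18, 30]
Merge: [7, 9, 38, 44] + [1, 2, 18, 30] -> [1, 2, 7, 9, 18, 30, 38, 44]

Final sorted array: [1, 2, 7, 9, 18, 30, 38, 44]

The merge sort proceeds by recursively splitting the array and merging sorted halves.
After all merges, the sorted array is [1, 2, 7, 9, 18, 30, 38, 44].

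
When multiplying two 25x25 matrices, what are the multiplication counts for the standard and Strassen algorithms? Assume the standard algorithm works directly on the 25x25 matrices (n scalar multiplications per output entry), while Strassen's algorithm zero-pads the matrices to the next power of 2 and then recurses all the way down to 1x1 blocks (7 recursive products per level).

Matrix multiplication for 25x25 matrices:

Strassen's algorithm requires power-of-2 dimensions. Pad 25x25 to 32x32 (next power of 2).

Standard algorithm: 25^3 = 15625 multiplications
Strassen's algorithm: 7^(log2(32)) = 7^5 = 16807 multiplications
Difference: 15625 - 16807 = -1182 (Strassen uses MORE here due to padding overhead — for small or just-over-power-of-2 n, padding can outweigh the per-level savings)

Standard: 15625 multiplications (25^3). Strassen: 16807 multiplications (7^5, after padding to 32x32). Strassen reduces 8 recursive multiplications to 7 at each level.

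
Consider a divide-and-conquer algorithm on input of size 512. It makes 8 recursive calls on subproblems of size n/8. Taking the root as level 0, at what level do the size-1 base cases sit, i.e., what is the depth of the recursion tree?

For divide and conquer with division factor 8:

Problem sizes at each level:
Level 0: 512
Level 1: 64
Level 2: 8
Level 3: 1

The root is level 0 and the size-1 base case is level 3 (the tree spans levels 0 through 3, i.e. 4 levels counting the root), so the depth is the number of divisions: log_8(512) = 3

The recursion tree depth is log_8(512) = 3. At each level, the problem size is divided by 8, so it takes 3 divisions to reduce to a base case of size 1. The algorithm makes 8 recursive calls at each level.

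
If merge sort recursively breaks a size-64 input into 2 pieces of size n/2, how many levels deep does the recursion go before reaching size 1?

For divide and conquer with division factor 2:

Problem sizes at each level:
Level 0: 64
Level 1: 32
Level 2: 16
Level 3: 8
Level 4: 4
Level 5: 2
Level 6: 1

The root is level 0 and the size-1 base case is level 6 (the tree spans levels 0 through 6, i.e. 7 levels counting the root), so the depth is the number of divisions: log_2(64) = 6

The recursion tree depth is log_2(64) = 6. At each level, the problem size is divided by 2, so it takes 6 divisions to reduce to a base case of size 1. The algorithm makes 2 recursive calls at each level.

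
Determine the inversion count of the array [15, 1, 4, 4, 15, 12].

Finding inversions in [15, 1, 4, 4, 15, 12]:

(0, 1): arr[0]=15 > arr[1]=1
(0, 2): arr[0]=15 > arr[2]=4
(0, 3): arr[0]=15 > arr[3]=4
(0, 5): arr[0]=15 > arr[5]=12
(4, 5): arr[4]=15 > arr[5]=12

Total inversions: 5

The array has 5 inversion(s): (0,1), (0,2), (0,3), (0,5), (4,5). Each pair (i,j) satisfies i < j and arr[i] > arr[j].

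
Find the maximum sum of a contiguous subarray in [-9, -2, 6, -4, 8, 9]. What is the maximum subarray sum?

Using Kadane's algorithm on [-9, -2, 6, -4, 8, 9]:

Scanning through the array:
Position 1 (value -2): max_ending_here = -2, max_so_far = -2
Position 2 (value 6): max_ending_here = 6, max_so_far = 6
Position 3 (value -4): max_ending_here = 2, max_so_far = 6
Position 4 (value 8): max_ending_here = 10, max_so_far = 10
Position 5 (value 9): max_ending_here = 19, max_so_far = 19

Maximum subarray: [6, -4, 8, 9]
Maximum sum: 19

The maximum subarray is [6, -4, 8, 9] with sum 19. This subarray runs from index 2 to index 5.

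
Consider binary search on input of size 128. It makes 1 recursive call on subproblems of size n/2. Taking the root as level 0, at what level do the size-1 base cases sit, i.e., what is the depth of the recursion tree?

For divide and conquer with division factor 2:

Problem sizes at each level:
Level 0: 128
Level 1: 64
Level 2: 32
Level 3: 16
Level 4: 8
Level 5: 4
Level 6: 2
Level 7: 1

The root is level 0 and the size-1 base case is level 7 (the tree spans levels 0 through 7, i.e. 8 levels counting the root), so the depth is the number of divisions: log_2(128) = 7

The recursion tree depth is log_2(128) = 7. At each level, the problem size is divided by 2, so it takes 7 divisions to reduce to a base case of size 1. The algorithm makes 1 recursive call at each level.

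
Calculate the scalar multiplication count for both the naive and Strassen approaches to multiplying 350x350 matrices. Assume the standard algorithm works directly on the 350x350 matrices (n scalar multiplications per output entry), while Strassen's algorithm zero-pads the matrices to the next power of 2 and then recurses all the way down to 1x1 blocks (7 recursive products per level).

Matrix multiplication for 350x350 matrices:

Strassen's algorithm requires power-of-2 dimensions. Pad 350x350 to 512x512 (next power of 2).

Standard algorithm: 350^3 = 42875000 multiplications
Strassen's algorithm: 7^(log2(512)) = 7^9 = 40353607 multiplications
Savings: 42875000 - 40353607 = 2521393 multiplications

Standard: 42875000 multiplications (350^3). Strassen: 40353607 multiplications (7^9, after padding to 512x512). Strassen reduces 8 recursive multiplications to 7 at each level.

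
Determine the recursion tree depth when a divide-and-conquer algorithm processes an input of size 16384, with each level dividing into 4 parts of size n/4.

For divide and conquer with division factor 4:

Problem sizes at each level:
Level 0: 16384
Level 1: 4096
Level 2: 1024
Level 3: 256
Level 4: 64
Level 5: 16
Level 6: 4
Level 7: 1

The root is level 0 and the size-1 base case is level 7 (the tree spans levels 0 through 7, i.e. 8 levels counting the root), so the depth is the number of divisions: log_4(16384) = 7

The recursion tree depth is log_4(16384) = 7. At each level, the problem size is divided by 4, so it takes 7 divisions to reduce to a base case of size 1. The algorithm makes 4 recursive calls at each level.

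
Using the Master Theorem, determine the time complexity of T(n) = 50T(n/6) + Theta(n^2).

Master Theorem for T(n) = 50T(n/6) + O(n^2):

a = 50, b = 6, c = 2
log_b(a) = log_6(50) = 2.1833

Case 1: c = 2 < log_6(50) = 2.1833
T(n) = O(n^(log_6 50))

For T(n) = 50T(n/6) + O(n^2): log_6(50) = 2.1833. This is Case 1 of the Master Theorem (c < log_b(a), work dominated by leaves), giving O(n^(log_6 50)).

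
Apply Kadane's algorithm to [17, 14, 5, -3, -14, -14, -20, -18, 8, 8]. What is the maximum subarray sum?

Using Kadane's algorithm on [17, 14, 5, -3, -14, -14, -20, -18, 8, 8]:

Scanning through the array:
Position 1 (value 14): max_ending_here = 31, max_so_far = 31
Position 2 (value 5): max_ending_here = 36, max_so_far = 36
Position 3 (value -3): max_ending_here = 33, max_so_far = 36
Position 4 (value -14): max_ending_here = 19, max_so_far = 36
Position 5 (value -14): max_ending_here = 5, max_so_far = 36
Position 6 (value -20): max_ending_here = -15, max_so_far = 36
Position 7 (value -18): max_ending_here = -18, max_so_far = 36
Position 8 (value 8): max_ending_here = 8, max_so_far = 36
Position 9 (value 8): max_ending_here = 16, max_so_far = 36

Maximum subarray: [17, 14, 5]
Maximum sum: 36

The maximum subarray is [17, 14, 5] with sum 36. This subarray runs from index 0 to index 2.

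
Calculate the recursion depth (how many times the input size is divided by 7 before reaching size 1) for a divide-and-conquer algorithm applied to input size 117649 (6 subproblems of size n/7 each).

For divide and conquer with division factor 7:

Problem sizes at each level:
Level 0: 117649
Level 1: 16807
Level 2: 2401
Level 3: 343
Level 4: 49
Level 5: 7
Level 6: 1

The root is level 0 and the size-1 base case is level 6 (the tree spans levels 0 through 6, i.e. 7 levels counting the root), so the depth is the number of divisions: log_7(117649) = 6

The recursion tree depth is log_7(117649) = 6. At each level, the problem size is divided by 7, so it takes 6 divisions to reduce to a base case of size 1. The algorithm makes 6 recursive calls at each level.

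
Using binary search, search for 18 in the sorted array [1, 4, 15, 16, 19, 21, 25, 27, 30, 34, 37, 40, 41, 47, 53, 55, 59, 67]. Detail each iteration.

Binary search for 18 in [1, 4, 15, 16, 19, 21, 25, 27, 30, 34, 37, 40, 41, 47, 53, 55, 59, 67]:

lo=0, hi=17, mid=8, arr[mid]=30 -> 30 > 18, search left half
lo=0, hi=7, mid=3, arr[mid]=16 -> 16 < 18, search right half
lo=4, hi=7, mid=5, arr[mid]=21 -> 21 > 18, search left half
lo=4, hi=4, mid=4, arr[mid]=19 -> 19 > 18, search left half
lo=4 > hi=3, target 18 not found

Binary search determines that 18 is not in the array after 4 comparisons. The search space was exhausted without finding the target.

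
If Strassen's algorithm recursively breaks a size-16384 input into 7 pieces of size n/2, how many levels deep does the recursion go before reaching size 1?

For divide and conquer with division factor 2:

Problem sizes at each level:
Level 0: 16384
Level 1: 8192
Level 2: 4096
Level 3: 2048
Level 4: 1024
Level 5: 512
Level 6: 256
Level 7: 128
Level 8: 64
Level 9: 32
Level 10: 16
Level 11: 8
Level 12: 4
Level 13: 2
Level 14: 1

The root is level 0 and the size-1 base case is level 14 (the tree spans levels 0 through 14, i.e. 15 levels counting the root), so the depth is the number of divisions: log_2(16384) = 14

The recursion tree depth is log_2(16384) = 14. At each level, the problem size is divided by 2, so it takes 14 divisions to reduce to a base case of size 1. The algorithm makes 7 recursive calls at each level.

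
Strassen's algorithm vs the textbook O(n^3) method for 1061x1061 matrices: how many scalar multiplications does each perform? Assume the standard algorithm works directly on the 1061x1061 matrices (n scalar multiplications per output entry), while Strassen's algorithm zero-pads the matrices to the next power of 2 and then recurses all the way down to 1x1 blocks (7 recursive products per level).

Matrix multiplication for 1061x1061 matrices:

Strassen's algorithm requires power-of-2 dimensions. Pad 1061x1061 to 2048x2048 (next power of 2).

Standard algorithm: 1061^3 = 1194389981 multiplications
Strassen's algorithm: 7^(log2(2048)) = 7^11 = 1977326743 multiplications
Difference: 1194389981 - 1977326743 = -782936762 (Strassen uses MORE here due to padding overhead — for small or just-over-power-of-2 n, padding can outweigh the per-level savings)

Standard: 1194389981 multiplications (1061^3). Strassen: 1977326743 multiplications (7^11, after padding to 2048x2048). Strassen reduces 8 recursive multiplications to 7 at each level.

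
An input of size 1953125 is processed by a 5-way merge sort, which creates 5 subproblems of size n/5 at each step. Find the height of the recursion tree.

For divide and conquer with division factor 5:

Problem sizes at each level:
Level 0: 1953125
Level 1: 390625
Level 2: 78125
Level 3: 15625
Level 4: 3125
Level 5: 625
Level 6: 125
Level 7: 25
Level 8: 5
Level 9: 1

The root is level 0 and the size-1 base case is level 9 (the tree spans levels 0 through 9, i.e. 10 levels counting the root), so the depth is the number of divisions: log_5(1953125) = 9

The recursion tree depth is log_5(1953125) = 9. At each level, the problem size is divided by 5, so it takes 9 divisions to reduce to a base case of size 1. The algorithm makes 5 recursive calls at each level.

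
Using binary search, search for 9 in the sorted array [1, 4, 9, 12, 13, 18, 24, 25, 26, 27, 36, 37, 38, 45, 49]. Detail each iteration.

Binary search for 9 in [1, 4, 9, 12, 13, 18, 24, 25, 26, 27, 36, 37, 38, 45, 49]:

lo=0, hi=14, mid=7, arr[mid]=25 -> 25 > 9, search left half
lo=0, hi=6, mid=3, arr[mid]=12 -> 12 > 9, search left half
lo=0, hi=2, mid=1, arr[mid]=4 -> 4 < 9, search right half
lo=2, hi=2, mid=2, arr[mid]=9 -> Found target at index 2!

Binary search finds 9 at index 2 after 4 comparisons. The search repeatedly halves the search space by comparing with the middle element.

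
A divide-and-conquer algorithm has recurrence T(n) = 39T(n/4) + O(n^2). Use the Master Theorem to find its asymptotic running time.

Master Theorem for T(n) = 39T(n/4) + O(n^2):

a = 39, b = 4, c = 2
log_b(a) = log_4(39) = 2.6427

Case 1: c = 2 < log_4(39) = 2.6427
T(n) = O(n^(log_4 39))

For T(n) = 39T(n/4) + O(n^2): log_4(39) = 2.6427. This is Case 1 of the Master Theorem (c < log_b(a), work dominated by leaves), giving O(n^(log_4 39)).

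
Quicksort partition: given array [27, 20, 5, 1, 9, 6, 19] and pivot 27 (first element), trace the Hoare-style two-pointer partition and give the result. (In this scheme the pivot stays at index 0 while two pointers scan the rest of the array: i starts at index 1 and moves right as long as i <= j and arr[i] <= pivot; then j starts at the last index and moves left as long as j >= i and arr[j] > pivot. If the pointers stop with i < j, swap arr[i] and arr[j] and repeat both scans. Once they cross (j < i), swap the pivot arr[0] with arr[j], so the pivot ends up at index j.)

Hoare-style two-pointer partition with pivot = 27:

Initial array: [27, 20, 5, 1, 9, 6, 19]

Pointers start at i = 1, j = 6.
i ends at 7, j ends at 6: the pointers have crossed (j < i), so scanning stops.

Swap pivot arr[0] with arr[6] to place pivot at position 6: [19, 20, 5, 1, 9, 6, 27]
Pivot position: 6

After partitioning with pivot 27, the array becomes [19, 20, 5, 1, 9, 6, 27]. The pivot is placed at index 6. All elements to the left of the pivot are <= 27, and all elements to the right are > 27.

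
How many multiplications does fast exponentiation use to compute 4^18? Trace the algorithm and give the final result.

Computing 4^18 by squaring (build up from 4^1; each line after the first costs one multiplication):

4^1 = 4
4^2 = (4^1)^2 = 4^2 = 16
4^4 = (4^2)^2 = 16^2 = 256
4^8 = (4^4)^2 = 256^2 = 65536
4^9 = 4 * 4^8 = 4 * 65536 = 262144
4^18 = (4^9)^2 = 262144^2 = 68719476736

Result: 68719476736
Multiplications needed: 5 (5 lines after 4^1)

4^18 = 68719476736. Using exponentiation by squaring, this requires 5 multiplications. The key idea: if the exponent is even, square the half-power; if odd, multiply by the base once.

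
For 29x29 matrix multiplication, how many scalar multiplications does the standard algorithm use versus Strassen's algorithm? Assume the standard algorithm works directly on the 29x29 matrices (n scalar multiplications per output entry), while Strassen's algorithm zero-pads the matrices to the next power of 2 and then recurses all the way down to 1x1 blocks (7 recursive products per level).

Matrix multiplication for 29x29 matrices:

Strassen's algorithm requires power-of-2 dimensions. Pad 29x29 to 32x32 (next power of 2).

Standard algorithm: 29^3 = 24389 multiplications
Strassen's algorithm: 7^(log2(32)) = 7^5 = 16807 multiplications
Savings: 24389 - 16807 = 7582 multiplications

Standard: 24389 multiplications (29^3). Strassen: 16807 multiplications (7^5, after padding to 32x32). Strassen reduces 8 recursive multiplications to 7 at each level.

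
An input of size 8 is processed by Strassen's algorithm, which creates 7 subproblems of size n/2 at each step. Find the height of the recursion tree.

For divide and conquer with division factor 2:

Problem sizes at each level:
Level 0: 8
Level 1: 4
Level 2: 2
Level 3: 1

The root is level 0 and the size-1 base case is level 3 (the tree spans levels 0 through 3, i.e. 4 levels counting the root), so the depth is the number of divisions: log_2(8) = 3

The recursion tree depth is log_2(8) = 3. At each level, the problem size is divided by 2, so it takes 3 divisions to reduce to a base case of size 1. The algorithm makes 7 recursive calls at each level.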